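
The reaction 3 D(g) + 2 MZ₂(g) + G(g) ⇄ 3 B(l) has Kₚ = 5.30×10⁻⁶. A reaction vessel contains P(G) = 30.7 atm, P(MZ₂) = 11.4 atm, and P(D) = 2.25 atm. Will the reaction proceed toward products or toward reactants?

(B is a pure liquid — omitted from Qₚ.)
Qₚ = 1 / (P(D)³·P(MZ₂)²·P(G)) = 1 / ((2.25)³·(11.4)²·(30.7)) = 2.20×10⁻⁵
Qₚ = 2.20×10⁻⁵ > Kₚ = 5.30×10⁻⁶, so the reverse reaction proceeds.

to the left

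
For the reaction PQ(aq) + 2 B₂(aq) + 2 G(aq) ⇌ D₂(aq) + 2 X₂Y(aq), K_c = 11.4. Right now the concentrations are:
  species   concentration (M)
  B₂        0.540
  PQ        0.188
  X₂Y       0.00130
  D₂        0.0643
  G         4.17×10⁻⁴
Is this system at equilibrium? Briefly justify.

Q_c = [D₂]·[X₂Y]² / ([PQ]·[B₂]²·[G]²) = (0.0643)·(0.00130)² / ((0.188)·(0.540)²·(4.17×10⁻⁴)²) = 11.4
Q_c = 11.4 = K_c; the system is at equilibrium.

yes, at equilibrium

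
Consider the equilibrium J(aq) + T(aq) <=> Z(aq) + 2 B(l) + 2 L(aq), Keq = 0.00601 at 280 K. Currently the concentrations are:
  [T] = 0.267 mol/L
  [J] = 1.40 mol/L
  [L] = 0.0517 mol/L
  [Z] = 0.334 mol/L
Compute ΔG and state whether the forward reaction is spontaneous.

(B is a pure liquid — omitted from Q.)
Q = [Z]·[L]² / ([J]·[T]) = (0.334)·(0.0517)² / ((1.40)·(0.267)) = 0.00239
ΔG = RT ln(Q/Keq) = (8.314 J mol⁻¹ K⁻¹)(280 K) × ln(0.00239/0.00601)
   = (2.328 kJ/mol)(-0.9221) = -2.15 kJ/mol
ΔG < 0, so the forward reaction is spontaneous (proceeds forward).

ΔG = -2.15 kJ/mol; the forward reaction is spontaneous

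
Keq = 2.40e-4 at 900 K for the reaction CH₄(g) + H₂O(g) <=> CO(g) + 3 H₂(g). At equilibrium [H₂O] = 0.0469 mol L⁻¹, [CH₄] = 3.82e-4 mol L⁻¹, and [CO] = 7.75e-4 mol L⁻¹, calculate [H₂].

At equilibrium, Keq = [CO]·[H₂]³ / ([CH₄]·[H₂O]) = 2.40e-4.
(7.75e-4)·([H₂])³ / ((3.82e-4)·(0.0469)) = 2.40e-4
[H₂]³ = 5.55e-6 ⇒ [H₂] = 0.0177 mol L⁻¹

[H₂] = 0.0177 mol L⁻¹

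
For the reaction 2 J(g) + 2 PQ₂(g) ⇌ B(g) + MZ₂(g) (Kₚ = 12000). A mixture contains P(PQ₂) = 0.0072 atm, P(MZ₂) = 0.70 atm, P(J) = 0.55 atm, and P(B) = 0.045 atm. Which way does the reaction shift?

Qₚ = P(B)·P(MZ₂) / (P(J)²·P(PQ₂)²) = (0.045)·(0.70) / ((0.55)²·(0.0072)²) = 2000
Qₚ = 2000 < Kₚ = 12000, so the forward reaction proceeds.

forward (toward products)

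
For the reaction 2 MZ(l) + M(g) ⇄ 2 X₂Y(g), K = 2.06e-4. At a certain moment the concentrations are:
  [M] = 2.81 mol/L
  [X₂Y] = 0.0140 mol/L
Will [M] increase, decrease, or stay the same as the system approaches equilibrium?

decrease

(MZ is a pure liquid — omitted from Q.)
Q = [X₂Y]² / [M] = (0.0140)² / (2.81) = 6.98e-5
Q = 6.98e-5 < K = 2.06e-4: net forward reaction.
M is a reactant, so it decreases.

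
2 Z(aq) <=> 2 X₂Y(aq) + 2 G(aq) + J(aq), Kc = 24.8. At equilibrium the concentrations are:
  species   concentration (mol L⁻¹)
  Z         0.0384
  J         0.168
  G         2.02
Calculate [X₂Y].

At equilibrium, Kc = [X₂Y]²·[G]²·[J] / [Z]² = 24.8.
([X₂Y])²·(2.02)²·(0.168) / (0.0384)² = 24.8
[X₂Y]² = 0.0533 ⇒ [X₂Y] = 0.231 mol L⁻¹

[X₂Y] = 0.231 mol L⁻¹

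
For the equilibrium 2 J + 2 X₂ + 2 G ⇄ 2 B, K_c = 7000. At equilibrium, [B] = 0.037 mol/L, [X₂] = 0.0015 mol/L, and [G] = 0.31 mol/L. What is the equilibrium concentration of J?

[J] = 0.95 mol/L

At equilibrium, K_c = [B]² / ([J]²·[X₂]²·[G]²) = 7000.
(0.037)² / (([J])²·(0.0015)²·(0.31)²) = 7000
[J]² = 0.904 ⇒ [J] = 0.95 mol/L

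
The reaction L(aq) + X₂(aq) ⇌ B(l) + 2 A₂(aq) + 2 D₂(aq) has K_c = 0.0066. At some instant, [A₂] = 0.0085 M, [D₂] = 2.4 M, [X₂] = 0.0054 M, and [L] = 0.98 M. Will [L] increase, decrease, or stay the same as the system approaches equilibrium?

increase

(B is a pure liquid — omitted from Q_c.)
Q_c = [A₂]²·[D₂]² / ([L]·[X₂]) = (0.0085)²·(2.4)² / ((0.98)·(0.0054)) = 0.079
Q_c = 0.079 > K_c = 0.0066: net reverse reaction.
L is a reactant, so it increases.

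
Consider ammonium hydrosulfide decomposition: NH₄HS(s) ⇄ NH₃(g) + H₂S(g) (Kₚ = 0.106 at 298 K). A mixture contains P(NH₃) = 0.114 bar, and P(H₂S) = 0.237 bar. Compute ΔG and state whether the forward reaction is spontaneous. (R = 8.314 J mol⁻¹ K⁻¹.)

(NH₄HS is a pure solid — omitted from Qₚ.)
Qₚ = P(NH₃)·P(H₂S) = (0.114)·(0.237) = 0.0270
ΔG = RT ln(Qₚ/Kₚ) = (8.314 J mol⁻¹ K⁻¹)(298 K) × ln(0.0270/0.106)
   = (2.478 kJ/mol)(-1.368) = -3.39 kJ/mol
ΔG < 0, so the forward reaction is spontaneous (proceeds forward).

ΔG = -3.39 kJ/mol; the forward reaction is spontaneous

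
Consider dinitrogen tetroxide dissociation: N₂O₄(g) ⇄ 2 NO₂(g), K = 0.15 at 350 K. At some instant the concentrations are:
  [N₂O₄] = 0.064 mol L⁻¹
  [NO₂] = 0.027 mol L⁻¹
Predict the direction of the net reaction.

Q = [NO₂]² / [N₂O₄] = (0.027)² / (0.064) = 0.011
Q = 0.011 < K = 0.15, so the forward reaction proceeds.

in the forward direction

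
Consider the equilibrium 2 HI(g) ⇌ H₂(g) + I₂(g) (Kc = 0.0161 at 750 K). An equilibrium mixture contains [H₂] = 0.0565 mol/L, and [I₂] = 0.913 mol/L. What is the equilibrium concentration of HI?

At equilibrium, Kc = [H₂]·[I₂] / [HI]² = 0.0161.
(0.0565)·(0.913) / ([HI])² = 0.0161
[HI]² = 3.20 ⇒ [HI] = 1.79 mol/L

[HI] = 1.79 mol/L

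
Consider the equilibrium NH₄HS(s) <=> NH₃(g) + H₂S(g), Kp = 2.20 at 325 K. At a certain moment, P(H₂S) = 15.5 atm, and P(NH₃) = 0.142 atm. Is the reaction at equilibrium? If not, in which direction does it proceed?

neither direction; the system is at equilibrium

(NH₄HS is a pure solid — omitted from Qp.)
Qp = P(NH₃)·P(H₂S) = (0.142)·(15.5) = 2.20
Qp = 2.20 = Kp, so the system is already at equilibrium.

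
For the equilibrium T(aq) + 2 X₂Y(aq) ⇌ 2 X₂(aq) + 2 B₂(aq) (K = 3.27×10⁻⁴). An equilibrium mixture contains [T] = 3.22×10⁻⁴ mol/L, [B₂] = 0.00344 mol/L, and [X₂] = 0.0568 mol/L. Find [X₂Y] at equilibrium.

At equilibrium, K = [X₂]²·[B₂]² / ([T]·[X₂Y]²) = 3.27×10⁻⁴.
(0.0568)²·(0.00344)² / ((3.22×10⁻⁴)·([X₂Y])²) = 3.27×10⁻⁴
[X₂Y]² = 0.363 ⇒ [X₂Y] = 0.602 mol/L

[X₂Y] = 0.602 mol/L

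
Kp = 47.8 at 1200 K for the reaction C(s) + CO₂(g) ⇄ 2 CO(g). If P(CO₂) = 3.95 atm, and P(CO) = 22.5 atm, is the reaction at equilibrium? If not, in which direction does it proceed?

(C is a pure solid — omitted from Qp.)
Qp = P(CO)² / P(CO₂) = (22.5)² / (3.95) = 128
Qp = 128 > Kp = 47.8, so the reverse reaction proceeds.

toward reactants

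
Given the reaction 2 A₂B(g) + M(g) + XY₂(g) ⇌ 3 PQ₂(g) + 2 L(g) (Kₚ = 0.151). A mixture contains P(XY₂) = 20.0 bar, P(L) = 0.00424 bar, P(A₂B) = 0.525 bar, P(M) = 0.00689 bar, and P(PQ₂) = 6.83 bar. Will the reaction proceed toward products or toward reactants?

at equilibrium

Qₚ = P(PQ₂)³·P(L)² / (P(A₂B)²·P(M)·P(XY₂)) = (6.83)³·(0.00424)² / ((0.525)²·(0.00689)·(20.0)) = 0.151
Qₚ = 0.151 = Kₚ, so the system is already at equilibrium.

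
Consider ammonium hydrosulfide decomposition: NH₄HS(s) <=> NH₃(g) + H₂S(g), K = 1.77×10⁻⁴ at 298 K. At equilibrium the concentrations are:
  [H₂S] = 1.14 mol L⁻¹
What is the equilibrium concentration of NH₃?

(NH₄HS is a pure solid — omitted from K.)
At equilibrium, K = [NH₃]·[H₂S] = 1.77×10⁻⁴.
([NH₃])·(1.14) = 1.77×10⁻⁴
[NH₃] = 1.55×10⁻⁴ mol L⁻¹

[NH₃] = 1.55×10⁻⁴ mol L⁻¹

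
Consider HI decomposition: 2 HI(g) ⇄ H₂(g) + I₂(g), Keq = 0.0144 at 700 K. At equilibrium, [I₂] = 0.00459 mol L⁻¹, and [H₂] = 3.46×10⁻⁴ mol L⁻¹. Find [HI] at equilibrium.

At equilibrium, Keq = [H₂]·[I₂] / [HI]² = 0.0144.
(3.46×10⁻⁴)·(0.00459) / ([HI])² = 0.0144
[HI]² = 1.10×10⁻⁴ ⇒ [HI] = 0.0105 mol L⁻¹

[HI] = 0.0105 mol L⁻¹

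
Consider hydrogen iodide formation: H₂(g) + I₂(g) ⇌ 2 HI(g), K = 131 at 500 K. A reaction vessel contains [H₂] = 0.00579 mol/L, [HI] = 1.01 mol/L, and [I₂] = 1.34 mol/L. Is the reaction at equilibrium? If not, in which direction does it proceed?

at equilibrium

Q = [HI]² / ([H₂]·[I₂]) = (1.01)² / ((0.00579)·(1.34)) = 131
Q = 131 = K, so the system is already at equilibrium.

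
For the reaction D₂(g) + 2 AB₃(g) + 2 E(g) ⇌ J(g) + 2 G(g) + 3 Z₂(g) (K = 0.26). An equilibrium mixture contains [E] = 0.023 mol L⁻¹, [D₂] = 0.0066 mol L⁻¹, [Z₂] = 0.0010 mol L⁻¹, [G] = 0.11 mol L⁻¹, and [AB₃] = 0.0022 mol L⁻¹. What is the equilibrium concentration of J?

At equilibrium, K = [J]·[G]²·[Z₂]³ / ([D₂]·[AB₃]²·[E]²) = 0.26.
([J])·(0.11)²·(0.0010)³ / ((0.0066)·(0.0022)²·(0.023)²) = 0.26
[J] = 0.363 = 0.36 mol L⁻¹

[J] = 0.36 mol L⁻¹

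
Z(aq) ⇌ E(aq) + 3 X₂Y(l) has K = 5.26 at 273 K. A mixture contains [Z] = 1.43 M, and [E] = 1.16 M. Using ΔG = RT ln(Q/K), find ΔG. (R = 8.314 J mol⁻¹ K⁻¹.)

(X₂Y is a pure liquid — omitted from Q.)
Q = [E] / [Z] = (1.16) / (1.43) = 0.811
ΔG = RT ln(Q/K) = (8.314 J mol⁻¹ K⁻¹)(273 K) × ln(0.811/5.26)
   = (2.270 kJ/mol)(-1.870) = -4.24 kJ/mol
ΔG < 0, so the forward reaction is spontaneous (proceeds forward).

ΔG = -4.24 kJ/mol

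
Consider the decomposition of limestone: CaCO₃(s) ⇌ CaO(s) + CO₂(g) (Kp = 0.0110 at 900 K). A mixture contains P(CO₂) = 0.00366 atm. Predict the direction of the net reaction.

(CaCO₃, CaO are pure solids — omitted from Qp.)
Qp = P(CO₂) = 0.00366
Qp = 0.00366 < Kp = 0.0110, so the forward reaction proceeds.

in the forward direction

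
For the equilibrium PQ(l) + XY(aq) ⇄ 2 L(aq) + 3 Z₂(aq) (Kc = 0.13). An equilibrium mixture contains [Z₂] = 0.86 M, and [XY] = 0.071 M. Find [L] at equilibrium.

(PQ is a pure liquid — omitted from Kc.)
At equilibrium, Kc = [L]²·[Z₂]³ / [XY] = 0.13.
([L])²·(0.86)³ / (0.071) = 0.13
[L]² = 0.0145 ⇒ [L] = 0.12 M

[L] = 0.12 M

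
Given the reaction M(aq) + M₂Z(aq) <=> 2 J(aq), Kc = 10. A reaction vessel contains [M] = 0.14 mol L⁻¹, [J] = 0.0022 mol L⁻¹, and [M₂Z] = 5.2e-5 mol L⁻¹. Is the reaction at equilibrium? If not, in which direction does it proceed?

Qc = [J]² / ([M]·[M₂Z]) = (0.0022)² / ((0.14)·(5.2e-5)) = 0.66
Qc = 0.66 < Kc = 10, so the forward reaction proceeds.

toward products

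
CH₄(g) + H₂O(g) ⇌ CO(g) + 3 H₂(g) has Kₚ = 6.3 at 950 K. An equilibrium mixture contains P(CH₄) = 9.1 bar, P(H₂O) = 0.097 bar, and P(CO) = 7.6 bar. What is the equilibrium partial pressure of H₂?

P(H₂) = 0.90 bar

At equilibrium, Kₚ = P(CO)·P(H₂)³ / (P(CH₄)·P(H₂O)) = 6.3.
(7.6)·(P(H₂))³ / ((9.1)·(0.097)) = 6.3
P(H₂)³ = 0.732 ⇒ P(H₂) = 0.90 bar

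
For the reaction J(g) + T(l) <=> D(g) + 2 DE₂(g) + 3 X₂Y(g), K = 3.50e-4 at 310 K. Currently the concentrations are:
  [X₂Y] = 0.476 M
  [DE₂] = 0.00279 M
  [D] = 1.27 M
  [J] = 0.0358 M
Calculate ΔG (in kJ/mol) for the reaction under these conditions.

ΔG = -6.35 kJ/mol

(T is a pure liquid — omitted from Q.)
Q = [D]·[DE₂]²·[X₂Y]³ / [J] = (1.27)·(0.00279)²·(0.476)³ / (0.0358) = 2.98e-5
ΔG = RT ln(Q/K) = (8.314 J mol⁻¹ K⁻¹)(310 K) × ln(2.98e-5/3.50e-4)
   = (2.577 kJ/mol)(-2.463) = -6.35 kJ/mol
ΔG < 0, so the forward reaction is spontaneous (proceeds forward).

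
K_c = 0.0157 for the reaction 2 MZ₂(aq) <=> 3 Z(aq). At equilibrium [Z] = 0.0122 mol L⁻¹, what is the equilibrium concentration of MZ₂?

[MZ₂] = 0.0108 mol L⁻¹

At equilibrium, K_c = [Z]³ / [MZ₂]² = 0.0157.
(0.0122)³ / ([MZ₂])² = 0.0157
[MZ₂]² = 1.16e-4 ⇒ [MZ₂] = 0.0108 mol L⁻¹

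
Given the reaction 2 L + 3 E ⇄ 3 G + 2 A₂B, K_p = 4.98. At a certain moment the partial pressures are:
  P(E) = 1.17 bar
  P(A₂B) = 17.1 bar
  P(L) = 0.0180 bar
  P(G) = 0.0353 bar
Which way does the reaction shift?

reverse (toward reactants)

Q_p = P(G)³·P(A₂B)² / (P(L)²·P(E)³) = (0.0353)³·(17.1)² / ((0.0180)²·(1.17)³) = 24.8
Q_p = 24.8 > K_p = 4.98, so the reverse reaction proceeds.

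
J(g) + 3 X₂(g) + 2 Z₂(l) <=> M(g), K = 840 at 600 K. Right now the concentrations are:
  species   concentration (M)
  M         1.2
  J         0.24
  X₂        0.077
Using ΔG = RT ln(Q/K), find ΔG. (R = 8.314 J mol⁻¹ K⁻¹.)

ΔG = 12.8 kJ/mol

(Z₂ is a pure liquid — omitted from Q.)
Q = [M] / ([J]·[X₂]³) = (1.2) / ((0.24)·(0.077)³) = 11000
ΔG = RT ln(Q/K) = (8.314 J mol⁻¹ K⁻¹)(600 K) × ln(11000/840)
   = (4.988 kJ/mol)(2.572) = 12.8 kJ/mol
ΔG > 0, so the forward reaction is non-spontaneous (proceeds in reverse).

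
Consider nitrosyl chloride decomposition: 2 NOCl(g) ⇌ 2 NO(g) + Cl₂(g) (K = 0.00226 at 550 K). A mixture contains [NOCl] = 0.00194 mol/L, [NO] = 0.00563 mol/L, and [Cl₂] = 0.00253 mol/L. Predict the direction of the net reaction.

Q = [NO]²·[Cl₂] / [NOCl]² = (0.00563)²·(0.00253) / (0.00194)² = 0.0213
Q = 0.0213 > K = 0.00226, so the reverse reaction proceeds.

reverse (toward reactants)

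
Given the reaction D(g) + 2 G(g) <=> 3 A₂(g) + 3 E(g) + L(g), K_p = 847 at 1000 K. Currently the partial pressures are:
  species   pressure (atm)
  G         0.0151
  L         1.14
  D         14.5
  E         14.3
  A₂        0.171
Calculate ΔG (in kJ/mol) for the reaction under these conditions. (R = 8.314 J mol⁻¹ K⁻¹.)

Q_p = P(A₂)³·P(E)³·P(L) / (P(D)·P(G)²) = (0.171)³·(14.3)³·(1.14) / ((14.5)·(0.0151)²) = 5040
ΔG = RT ln(Q_p/K_p) = (8.314 J mol⁻¹ K⁻¹)(1000 K) × ln(5040/847)
   = (8.314 kJ/mol)(1.783) = 14.8 kJ/mol
ΔG > 0, so the forward reaction is non-spontaneous (proceeds in reverse).

ΔG = 14.8 kJ/mol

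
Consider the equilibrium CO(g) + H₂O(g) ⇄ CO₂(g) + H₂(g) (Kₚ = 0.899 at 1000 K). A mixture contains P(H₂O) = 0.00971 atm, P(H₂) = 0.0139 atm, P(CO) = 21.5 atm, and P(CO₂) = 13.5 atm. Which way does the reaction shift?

Qₚ = P(CO₂)·P(H₂) / (P(CO)·P(H₂O)) = (13.5)·(0.0139) / ((21.5)·(0.00971)) = 0.899
Qₚ = 0.899 = Kₚ, so the system is already at equilibrium.

neither direction; the system is at equilibrium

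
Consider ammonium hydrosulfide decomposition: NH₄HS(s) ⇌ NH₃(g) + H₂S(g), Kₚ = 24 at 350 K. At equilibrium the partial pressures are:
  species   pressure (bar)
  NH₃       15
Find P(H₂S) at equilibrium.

(NH₄HS is a pure solid — omitted from Kₚ.)
At equilibrium, Kₚ = P(NH₃)·P(H₂S) = 24.
(15)·(P(H₂S)) = 24
P(H₂S) = 1.60 = 1.6 bar

P(H₂S) = 1.6 bar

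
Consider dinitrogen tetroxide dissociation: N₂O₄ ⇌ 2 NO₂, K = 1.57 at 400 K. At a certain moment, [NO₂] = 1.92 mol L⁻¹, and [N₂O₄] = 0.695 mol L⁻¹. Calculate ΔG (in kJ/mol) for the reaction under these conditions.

Q = [NO₂]² / [N₂O₄] = (1.92)² / (0.695) = 5.30
ΔG = RT ln(Q/K) = (8.314 J mol⁻¹ K⁻¹)(400 K) × ln(5.30/1.57)
   = (3.326 kJ/mol)(1.217) = 4.05 kJ/mol
ΔG > 0, so the forward reaction is non-spontaneous (proceeds in reverse).

ΔG = 4.05 kJ/mol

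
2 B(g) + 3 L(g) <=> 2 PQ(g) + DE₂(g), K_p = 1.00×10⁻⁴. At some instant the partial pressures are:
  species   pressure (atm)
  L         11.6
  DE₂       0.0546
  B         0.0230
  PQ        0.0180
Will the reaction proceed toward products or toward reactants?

toward products

Q_p = P(PQ)²·P(DE₂) / (P(B)²·P(L)³) = (0.0180)²·(0.0546) / ((0.0230)²·(11.6)³) = 2.14×10⁻⁵
Q_p = 2.14×10⁻⁵ < K_p = 1.00×10⁻⁴, so the forward reaction proceeds.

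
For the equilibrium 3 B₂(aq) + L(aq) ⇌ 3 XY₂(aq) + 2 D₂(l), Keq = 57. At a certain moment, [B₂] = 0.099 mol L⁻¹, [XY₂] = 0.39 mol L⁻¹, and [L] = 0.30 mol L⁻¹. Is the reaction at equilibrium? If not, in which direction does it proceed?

(D₂ is a pure liquid — omitted from Q.)
Q = [XY₂]³ / ([B₂]³·[L]) = (0.39)³ / ((0.099)³·(0.30)) = 200
Q = 200 > Keq = 57, so the reverse reaction proceeds.

toward reactants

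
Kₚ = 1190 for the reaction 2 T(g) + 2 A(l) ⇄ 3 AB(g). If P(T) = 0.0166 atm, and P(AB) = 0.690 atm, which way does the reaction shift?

neither direction; the system is at equilibrium

(A is a pure liquid — omitted from Qₚ.)
Qₚ = P(AB)³ / P(T)² = (0.690)³ / (0.0166)² = 1190
Qₚ = 1190 = Kₚ, so the system is already at equilibrium.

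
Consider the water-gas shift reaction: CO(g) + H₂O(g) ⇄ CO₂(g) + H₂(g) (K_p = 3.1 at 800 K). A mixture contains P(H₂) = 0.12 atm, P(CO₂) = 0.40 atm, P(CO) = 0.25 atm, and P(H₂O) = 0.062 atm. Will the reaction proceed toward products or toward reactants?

at equilibrium

Q_p = P(CO₂)·P(H₂) / (P(CO)·P(H₂O)) = (0.40)·(0.12) / ((0.25)·(0.062)) = 3.1
Q_p = 3.1 = K_p, so the system is already at equilibrium.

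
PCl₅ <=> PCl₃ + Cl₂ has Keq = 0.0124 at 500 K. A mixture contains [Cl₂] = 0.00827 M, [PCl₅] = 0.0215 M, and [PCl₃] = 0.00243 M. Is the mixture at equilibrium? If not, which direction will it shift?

Q = [PCl₃]·[Cl₂] / [PCl₅] = (0.00243)·(0.00827) / (0.0215) = 9.35e-4
Q = 9.35e-4 < Keq = 0.0124: net forward reaction.

no; Q < K, reaction proceeds forward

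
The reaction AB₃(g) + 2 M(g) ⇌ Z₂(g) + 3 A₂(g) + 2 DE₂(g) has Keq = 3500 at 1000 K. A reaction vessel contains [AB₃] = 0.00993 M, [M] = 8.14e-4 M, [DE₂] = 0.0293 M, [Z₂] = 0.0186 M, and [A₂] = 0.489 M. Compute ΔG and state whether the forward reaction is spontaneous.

ΔG = -20.9 kJ/mol; the forward reaction is spontaneous

Q = [Z₂]·[A₂]³·[DE₂]² / ([AB₃]·[M]²) = (0.0186)·(0.489)³·(0.0293)² / ((0.00993)·(8.14e-4)²) = 284
ΔG = RT ln(Q/Keq) = (8.314 J mol⁻¹ K⁻¹)(1000 K) × ln(284/3500)
   = (8.314 kJ/mol)(-2.512) = -20.9 kJ/mol
ΔG < 0, so the forward reaction is spontaneous (proceeds forward).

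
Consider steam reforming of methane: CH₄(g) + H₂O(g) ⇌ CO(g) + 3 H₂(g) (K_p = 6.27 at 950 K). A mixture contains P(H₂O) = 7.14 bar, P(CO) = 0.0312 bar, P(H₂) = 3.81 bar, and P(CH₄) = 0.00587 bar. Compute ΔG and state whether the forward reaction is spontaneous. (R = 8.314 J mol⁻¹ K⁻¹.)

ΔG = 14.9 kJ/mol; the forward reaction is non-spontaneous

Q_p = P(CO)·P(H₂)³ / (P(CH₄)·P(H₂O)) = (0.0312)·(3.81)³ / ((0.00587)·(7.14)) = 41.2
ΔG = RT ln(Q_p/K_p) = (8.314 J mol⁻¹ K⁻¹)(950 K) × ln(41.2/6.27)
   = (7.898 kJ/mol)(1.883) = 14.9 kJ/mol
ΔG > 0, so the forward reaction is non-spontaneous (proceeds in reverse).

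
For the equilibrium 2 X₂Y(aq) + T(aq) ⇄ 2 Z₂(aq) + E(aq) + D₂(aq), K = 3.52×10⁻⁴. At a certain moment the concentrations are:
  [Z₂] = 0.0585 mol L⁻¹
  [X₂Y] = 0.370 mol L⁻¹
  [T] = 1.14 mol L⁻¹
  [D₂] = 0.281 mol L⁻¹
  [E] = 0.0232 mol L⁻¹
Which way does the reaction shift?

to the right

Q = [Z₂]²·[E]·[D₂] / ([X₂Y]²·[T]) = (0.0585)²·(0.0232)·(0.281) / ((0.370)²·(1.14)) = 1.43×10⁻⁴
Q = 1.43×10⁻⁴ < K = 3.52×10⁻⁴, so the forward reaction proceeds.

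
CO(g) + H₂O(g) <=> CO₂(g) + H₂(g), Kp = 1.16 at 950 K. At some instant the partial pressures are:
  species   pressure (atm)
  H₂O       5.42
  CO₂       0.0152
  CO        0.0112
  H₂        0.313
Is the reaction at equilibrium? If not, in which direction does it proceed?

forward (toward products)

Qp = P(CO₂)·P(H₂) / (P(CO)·P(H₂O)) = (0.0152)·(0.313) / ((0.0112)·(5.42)) = 0.0784
Qp = 0.0784 < Kp = 1.16, so the forward reaction proceeds.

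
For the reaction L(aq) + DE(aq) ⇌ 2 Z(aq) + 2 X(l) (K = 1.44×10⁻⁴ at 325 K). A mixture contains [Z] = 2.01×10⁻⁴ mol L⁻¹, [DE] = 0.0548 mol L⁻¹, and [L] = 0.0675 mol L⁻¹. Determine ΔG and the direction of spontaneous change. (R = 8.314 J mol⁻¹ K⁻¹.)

ΔG = -6.97 kJ/mol; the forward reaction is spontaneous

(X is a pure liquid — omitted from Q.)
Q = [Z]² / ([L]·[DE]) = (2.01×10⁻⁴)² / ((0.0675)·(0.0548)) = 1.09×10⁻⁵
ΔG = RT ln(Q/K) = (8.314 J mol⁻¹ K⁻¹)(325 K) × ln(1.09×10⁻⁵/1.44×10⁻⁴)
   = (2.702 kJ/mol)(-2.581) = -6.97 kJ/mol
ΔG < 0, so the forward reaction is spontaneous (proceeds forward).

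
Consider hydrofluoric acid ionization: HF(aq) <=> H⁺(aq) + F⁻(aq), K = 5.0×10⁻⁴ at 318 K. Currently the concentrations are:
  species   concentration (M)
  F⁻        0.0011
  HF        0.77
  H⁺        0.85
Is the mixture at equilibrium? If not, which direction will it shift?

no; Q > K, reaction proceeds in reverse

Q = [H⁺]·[F⁻] / [HF] = (0.85)·(0.0011) / (0.77) = 0.0012
Q = 0.0012 > K = 5.0×10⁻⁴: net reverse reaction.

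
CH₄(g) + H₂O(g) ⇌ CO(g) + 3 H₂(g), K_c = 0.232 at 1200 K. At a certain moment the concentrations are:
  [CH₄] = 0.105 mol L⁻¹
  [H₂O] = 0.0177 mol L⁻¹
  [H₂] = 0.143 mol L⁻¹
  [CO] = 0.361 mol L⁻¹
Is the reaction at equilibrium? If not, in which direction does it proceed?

Q_c = [CO]·[H₂]³ / ([CH₄]·[H₂O]) = (0.361)·(0.143)³ / ((0.105)·(0.0177)) = 0.568
Q_c = 0.568 > K_c = 0.232, so the reverse reaction proceeds.

in the reverse direction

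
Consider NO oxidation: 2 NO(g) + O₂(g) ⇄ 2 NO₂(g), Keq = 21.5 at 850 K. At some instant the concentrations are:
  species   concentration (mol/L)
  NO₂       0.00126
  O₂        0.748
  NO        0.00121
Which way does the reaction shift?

Q = [NO₂]² / ([NO]²·[O₂]) = (0.00126)² / ((0.00121)²·(0.748)) = 1.45
Q = 1.45 < Keq = 21.5, so the forward reaction proceeds.

toward products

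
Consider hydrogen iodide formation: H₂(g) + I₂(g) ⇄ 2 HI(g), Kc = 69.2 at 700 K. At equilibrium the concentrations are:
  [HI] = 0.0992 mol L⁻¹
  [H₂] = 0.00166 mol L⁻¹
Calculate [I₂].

[I₂] = 0.0857 mol L⁻¹

At equilibrium, Kc = [HI]² / ([H₂]·[I₂]) = 69.2.
(0.0992)² / ((0.00166)·([I₂])) = 69.2
[I₂] = 0.0857 mol L⁻¹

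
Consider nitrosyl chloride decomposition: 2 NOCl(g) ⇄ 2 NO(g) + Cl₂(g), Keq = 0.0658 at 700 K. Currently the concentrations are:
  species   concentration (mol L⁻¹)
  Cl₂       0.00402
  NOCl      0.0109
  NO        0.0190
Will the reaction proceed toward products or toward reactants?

Q = [NO]²·[Cl₂] / [NOCl]² = (0.0190)²·(0.00402) / (0.0109)² = 0.0122
Q = 0.0122 < Keq = 0.0658, so the forward reaction proceeds.

in the forward direction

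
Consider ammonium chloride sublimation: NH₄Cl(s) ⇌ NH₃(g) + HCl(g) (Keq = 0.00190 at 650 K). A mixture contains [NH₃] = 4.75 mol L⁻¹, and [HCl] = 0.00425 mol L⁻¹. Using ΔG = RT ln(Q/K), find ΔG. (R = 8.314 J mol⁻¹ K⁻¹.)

(NH₄Cl is a pure solid — omitted from Q.)
Q = [NH₃]·[HCl] = (4.75)·(0.00425) = 0.0202
ΔG = RT ln(Q/Keq) = (8.314 J mol⁻¹ K⁻¹)(650 K) × ln(0.0202/0.00190)
   = (5.404 kJ/mol)(2.364) = 12.8 kJ/mol
ΔG > 0, so the forward reaction is non-spontaneous (proceeds in reverse).

ΔG = 12.8 kJ/mol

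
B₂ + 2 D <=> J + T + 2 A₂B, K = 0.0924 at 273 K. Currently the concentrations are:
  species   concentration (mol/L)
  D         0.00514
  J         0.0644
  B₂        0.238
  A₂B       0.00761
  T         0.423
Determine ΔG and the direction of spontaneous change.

ΔG = 2.27 kJ/mol; the forward reaction is non-spontaneous

Q = [J]·[T]·[A₂B]² / ([B₂]·[D]²) = (0.0644)·(0.423)·(0.00761)² / ((0.238)·(0.00514)²) = 0.251
ΔG = RT ln(Q/K) = (8.314 J mol⁻¹ K⁻¹)(273 K) × ln(0.251/0.0924)
   = (2.270 kJ/mol)(0.9993) = 2.27 kJ/mol
ΔG > 0, so the forward reaction is non-spontaneous (proceeds in reverse).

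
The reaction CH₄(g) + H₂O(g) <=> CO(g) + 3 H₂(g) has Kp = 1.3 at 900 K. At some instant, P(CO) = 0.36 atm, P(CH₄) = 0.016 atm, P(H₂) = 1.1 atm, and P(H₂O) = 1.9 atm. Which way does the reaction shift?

Qp = P(CO)·P(H₂)³ / (P(CH₄)·P(H₂O)) = (0.36)·(1.1)³ / ((0.016)·(1.9)) = 16
Qp = 16 > Kp = 1.3, so the reverse reaction proceeds.

in the reverse direction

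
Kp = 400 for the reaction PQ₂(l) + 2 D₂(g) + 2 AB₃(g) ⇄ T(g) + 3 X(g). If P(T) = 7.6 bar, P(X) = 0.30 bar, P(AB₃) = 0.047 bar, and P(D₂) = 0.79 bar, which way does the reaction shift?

(PQ₂ is a pure liquid — omitted from Qp.)
Qp = P(T)·P(X)³ / (P(D₂)²·P(AB₃)²) = (7.6)·(0.30)³ / ((0.79)²·(0.047)²) = 150
Qp = 150 < Kp = 400, so the forward reaction proceeds.

forward (toward products)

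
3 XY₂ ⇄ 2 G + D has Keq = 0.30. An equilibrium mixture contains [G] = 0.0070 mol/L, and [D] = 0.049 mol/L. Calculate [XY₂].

At equilibrium, Keq = [G]²·[D] / [XY₂]³ = 0.30.
(0.0070)²·(0.049) / ([XY₂])³ = 0.30
[XY₂]³ = 8.00×10⁻⁶ ⇒ [XY₂] = 0.020 mol/L

[XY₂] = 0.020 mol/L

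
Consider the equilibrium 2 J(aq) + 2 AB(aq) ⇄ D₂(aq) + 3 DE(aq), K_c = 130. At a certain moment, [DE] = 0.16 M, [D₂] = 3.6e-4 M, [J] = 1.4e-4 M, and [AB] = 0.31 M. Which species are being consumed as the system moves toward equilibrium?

D₂, DE (products)

Q_c = [D₂]·[DE]³ / ([J]²·[AB]²) = (3.6e-4)·(0.16)³ / ((1.4e-4)²·(0.31)²) = 780
Q_c = 780 > K_c = 130: net reverse reaction.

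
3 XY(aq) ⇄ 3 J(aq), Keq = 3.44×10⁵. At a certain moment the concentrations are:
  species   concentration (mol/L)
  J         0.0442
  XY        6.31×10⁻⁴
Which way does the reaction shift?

neither direction; the system is at equilibrium

Q = [J]³ / [XY]³ = (0.0442)³ / (6.31×10⁻⁴)³ = 3.44×10⁵
Q = 3.44×10⁵ = Keq, so the system is already at equilibrium.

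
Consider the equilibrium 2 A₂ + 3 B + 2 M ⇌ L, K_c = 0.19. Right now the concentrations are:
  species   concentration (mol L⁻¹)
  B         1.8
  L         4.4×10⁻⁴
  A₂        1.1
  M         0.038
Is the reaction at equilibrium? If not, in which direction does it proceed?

Q_c = [L] / ([A₂]²·[B]³·[M]²) = (4.4×10⁻⁴) / ((1.1)²·(1.8)³·(0.038)²) = 0.043
Q_c = 0.043 < K_c = 0.19, so the forward reaction proceeds.

toward products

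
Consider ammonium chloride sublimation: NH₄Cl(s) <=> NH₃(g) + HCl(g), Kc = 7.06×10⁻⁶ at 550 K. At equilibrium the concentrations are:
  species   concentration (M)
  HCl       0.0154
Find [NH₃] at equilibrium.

[NH₃] = 4.58×10⁻⁴ M

(NH₄Cl is a pure solid — omitted from Kc.)
At equilibrium, Kc = [NH₃]·[HCl] = 7.06×10⁻⁶.
([NH₃])·(0.0154) = 7.06×10⁻⁶
[NH₃] = 4.58×10⁻⁴ M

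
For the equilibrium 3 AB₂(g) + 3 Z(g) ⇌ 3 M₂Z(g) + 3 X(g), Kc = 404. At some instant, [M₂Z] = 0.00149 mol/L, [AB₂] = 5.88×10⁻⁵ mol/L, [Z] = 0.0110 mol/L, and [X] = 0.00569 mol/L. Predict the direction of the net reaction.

toward reactants

Qc = [M₂Z]³·[X]³ / ([AB₂]³·[Z]³) = (0.00149)³·(0.00569)³ / ((5.88×10⁻⁵)³·(0.0110)³) = 2250
Qc = 2250 > Kc = 404, so the reverse reaction proceeds.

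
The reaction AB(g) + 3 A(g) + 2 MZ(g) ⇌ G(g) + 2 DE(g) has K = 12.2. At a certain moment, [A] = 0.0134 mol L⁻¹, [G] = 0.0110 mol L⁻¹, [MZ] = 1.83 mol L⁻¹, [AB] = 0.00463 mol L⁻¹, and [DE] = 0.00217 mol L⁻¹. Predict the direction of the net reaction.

Q = [G]·[DE]² / ([AB]·[A]³·[MZ]²) = (0.0110)·(0.00217)² / ((0.00463)·(0.0134)³·(1.83)²) = 1.39
Q = 1.39 < K = 12.2, so the forward reaction proceeds.

toward products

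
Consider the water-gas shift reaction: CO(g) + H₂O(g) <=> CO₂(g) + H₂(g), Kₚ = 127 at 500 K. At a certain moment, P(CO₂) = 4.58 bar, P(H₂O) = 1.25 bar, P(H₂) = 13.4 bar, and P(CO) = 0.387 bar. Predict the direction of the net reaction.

neither direction; the system is at equilibrium

Qₚ = P(CO₂)·P(H₂) / (P(CO)·P(H₂O)) = (4.58)·(13.4) / ((0.387)·(1.25)) = 127
Qₚ = 127 = Kₚ, so the system is already at equilibrium.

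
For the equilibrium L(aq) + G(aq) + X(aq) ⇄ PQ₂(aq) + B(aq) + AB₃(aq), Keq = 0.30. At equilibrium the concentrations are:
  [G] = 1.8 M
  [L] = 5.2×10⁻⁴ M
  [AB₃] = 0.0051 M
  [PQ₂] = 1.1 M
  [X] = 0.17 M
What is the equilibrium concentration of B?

[B] = 0.0085 M

At equilibrium, Keq = [PQ₂]·[B]·[AB₃] / ([L]·[G]·[X]) = 0.30.
(1.1)·([B])·(0.0051) / ((5.2×10⁻⁴)·(1.8)·(0.17)) = 0.30
[B] = 0.00851 = 0.0085 M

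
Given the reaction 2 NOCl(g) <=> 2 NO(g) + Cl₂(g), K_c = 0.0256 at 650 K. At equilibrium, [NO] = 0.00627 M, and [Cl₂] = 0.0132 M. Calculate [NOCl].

[NOCl] = 0.00450 M

At equilibrium, K_c = [NO]²·[Cl₂] / [NOCl]² = 0.0256.
(0.00627)²·(0.0132) / ([NOCl])² = 0.0256
[NOCl]² = 2.03e-5 ⇒ [NOCl] = 0.00450 M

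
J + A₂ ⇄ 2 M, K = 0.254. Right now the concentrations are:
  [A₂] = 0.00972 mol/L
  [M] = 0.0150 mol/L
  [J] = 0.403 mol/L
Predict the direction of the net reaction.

toward products

Q = [M]² / ([J]·[A₂]) = (0.0150)² / ((0.403)·(0.00972)) = 0.0574
Q = 0.0574 < K = 0.254, so the forward reaction proceeds.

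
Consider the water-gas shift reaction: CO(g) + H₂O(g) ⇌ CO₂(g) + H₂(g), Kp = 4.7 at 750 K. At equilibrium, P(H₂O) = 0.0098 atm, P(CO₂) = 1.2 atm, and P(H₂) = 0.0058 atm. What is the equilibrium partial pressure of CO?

P(CO) = 0.15 atm

At equilibrium, Kp = P(CO₂)·P(H₂) / (P(CO)·P(H₂O)) = 4.7.
(1.2)·(0.0058) / ((P(CO))·(0.0098)) = 4.7
P(CO) = 0.151 = 0.15 atm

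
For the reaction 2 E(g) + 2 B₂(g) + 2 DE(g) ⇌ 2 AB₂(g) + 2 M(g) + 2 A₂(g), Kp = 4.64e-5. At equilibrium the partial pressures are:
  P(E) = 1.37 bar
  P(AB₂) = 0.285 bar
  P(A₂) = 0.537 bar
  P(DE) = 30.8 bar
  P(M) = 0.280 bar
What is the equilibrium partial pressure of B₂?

P(B₂) = 0.149 bar

At equilibrium, Kp = P(AB₂)²·P(M)²·P(A₂)² / (P(E)²·P(B₂)²·P(DE)²) = 4.64e-5.
(0.285)²·(0.280)²·(0.537)² / ((1.37)²·(P(B₂))²·(30.8)²) = 4.64e-5
P(B₂)² = 0.0222 ⇒ P(B₂) = 0.149 bar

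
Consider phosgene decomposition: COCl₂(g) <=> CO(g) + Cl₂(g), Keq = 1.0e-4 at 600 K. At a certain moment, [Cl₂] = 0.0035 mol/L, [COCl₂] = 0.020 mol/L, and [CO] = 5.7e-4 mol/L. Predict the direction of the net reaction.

at equilibrium

Q = [CO]·[Cl₂] / [COCl₂] = (5.7e-4)·(0.0035) / (0.020) = 1.0e-4
Q = 1.0e-4 = Keq, so the system is already at equilibrium.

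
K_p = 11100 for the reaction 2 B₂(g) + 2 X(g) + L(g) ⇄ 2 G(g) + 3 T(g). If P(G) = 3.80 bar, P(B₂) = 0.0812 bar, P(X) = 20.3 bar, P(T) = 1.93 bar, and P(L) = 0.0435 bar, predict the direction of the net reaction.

in the forward direction

Q_p = P(G)²·P(T)³ / (P(B₂)²·P(X)²·P(L)) = (3.80)²·(1.93)³ / ((0.0812)²·(20.3)²·(0.0435)) = 878
Q_p = 878 < K_p = 11100, so the forward reaction proceeds.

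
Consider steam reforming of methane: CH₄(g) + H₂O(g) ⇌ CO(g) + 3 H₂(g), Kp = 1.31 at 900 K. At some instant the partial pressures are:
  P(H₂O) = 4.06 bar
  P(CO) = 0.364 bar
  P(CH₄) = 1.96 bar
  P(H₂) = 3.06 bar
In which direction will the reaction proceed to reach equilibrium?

at equilibrium

Qp = P(CO)·P(H₂)³ / (P(CH₄)·P(H₂O)) = (0.364)·(3.06)³ / ((1.96)·(4.06)) = 1.31
Qp = 1.31 = Kp, so the system is already at equilibrium.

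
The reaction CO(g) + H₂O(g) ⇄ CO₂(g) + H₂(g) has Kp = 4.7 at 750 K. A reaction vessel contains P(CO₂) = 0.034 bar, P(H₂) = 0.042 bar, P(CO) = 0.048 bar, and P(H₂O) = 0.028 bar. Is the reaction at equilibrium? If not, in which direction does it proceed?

in the forward direction

Qp = P(CO₂)·P(H₂) / (P(CO)·P(H₂O)) = (0.034)·(0.042) / ((0.048)·(0.028)) = 1.1
Qp = 1.1 < Kp = 4.7, so the forward reaction proceeds.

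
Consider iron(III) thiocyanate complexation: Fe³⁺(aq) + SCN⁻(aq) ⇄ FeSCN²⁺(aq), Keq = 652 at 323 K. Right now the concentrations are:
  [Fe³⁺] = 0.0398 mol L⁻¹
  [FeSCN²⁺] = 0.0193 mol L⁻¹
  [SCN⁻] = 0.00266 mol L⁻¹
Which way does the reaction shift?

Q = [FeSCN²⁺] / ([Fe³⁺]·[SCN⁻]) = (0.0193) / ((0.0398)·(0.00266)) = 182
Q = 182 < Keq = 652, so the forward reaction proceeds.

forward (toward products)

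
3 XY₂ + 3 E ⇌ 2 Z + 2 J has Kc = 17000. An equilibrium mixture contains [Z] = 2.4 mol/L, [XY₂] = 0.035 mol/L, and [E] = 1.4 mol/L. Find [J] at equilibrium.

At equilibrium, Kc = [Z]²·[J]² / ([XY₂]³·[E]³) = 17000.
(2.4)²·([J])² / ((0.035)³·(1.4)³) = 17000
[J]² = 0.347 ⇒ [J] = 0.59 mol/L

[J] = 0.59 mol/L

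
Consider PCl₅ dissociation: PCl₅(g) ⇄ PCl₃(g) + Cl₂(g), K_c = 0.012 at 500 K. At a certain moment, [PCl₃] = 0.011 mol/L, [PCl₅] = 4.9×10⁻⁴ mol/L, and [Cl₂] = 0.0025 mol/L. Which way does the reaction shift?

Q_c = [PCl₃]·[Cl₂] / [PCl₅] = (0.011)·(0.0025) / (4.9×10⁻⁴) = 0.056
Q_c = 0.056 > K_c = 0.012, so the reverse reaction proceeds.

toward reactants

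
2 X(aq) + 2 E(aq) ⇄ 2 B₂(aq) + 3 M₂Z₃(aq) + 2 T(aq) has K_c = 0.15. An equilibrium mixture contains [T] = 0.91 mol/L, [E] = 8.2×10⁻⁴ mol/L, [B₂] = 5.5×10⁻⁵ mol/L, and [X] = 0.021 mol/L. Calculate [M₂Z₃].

[M₂Z₃] = 0.26 mol/L

At equilibrium, K_c = [B₂]²·[M₂Z₃]³·[T]² / ([X]²·[E]²) = 0.15.
(5.5×10⁻⁵)²·([M₂Z₃])³·(0.91)² / ((0.021)²·(8.2×10⁻⁴)²) = 0.15
[M₂Z₃]³ = 0.0178 ⇒ [M₂Z₃] = 0.26 mol/L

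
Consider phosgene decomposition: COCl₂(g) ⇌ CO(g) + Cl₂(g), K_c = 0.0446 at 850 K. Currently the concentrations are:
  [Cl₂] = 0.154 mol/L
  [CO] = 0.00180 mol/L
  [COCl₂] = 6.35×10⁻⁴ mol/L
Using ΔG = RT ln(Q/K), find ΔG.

ΔG = 16.1 kJ/mol

Q_c = [CO]·[Cl₂] / [COCl₂] = (0.00180)·(0.154) / (6.35×10⁻⁴) = 0.437
ΔG = RT ln(Q_c/K_c) = (8.314 J mol⁻¹ K⁻¹)(850 K) × ln(0.437/0.0446)
   = (7.067 kJ/mol)(2.282) = 16.1 kJ/mol
ΔG > 0, so the forward reaction is non-spontaneous (proceeds in reverse).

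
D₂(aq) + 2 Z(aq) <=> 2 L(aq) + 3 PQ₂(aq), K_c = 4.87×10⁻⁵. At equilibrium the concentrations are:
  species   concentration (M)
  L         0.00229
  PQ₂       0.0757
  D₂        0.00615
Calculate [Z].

At equilibrium, K_c = [L]²·[PQ₂]³ / ([D₂]·[Z]²) = 4.87×10⁻⁵.
(0.00229)²·(0.0757)³ / ((0.00615)·([Z])²) = 4.87×10⁻⁵
[Z]² = 0.00760 ⇒ [Z] = 0.0872 M

[Z] = 0.0872 M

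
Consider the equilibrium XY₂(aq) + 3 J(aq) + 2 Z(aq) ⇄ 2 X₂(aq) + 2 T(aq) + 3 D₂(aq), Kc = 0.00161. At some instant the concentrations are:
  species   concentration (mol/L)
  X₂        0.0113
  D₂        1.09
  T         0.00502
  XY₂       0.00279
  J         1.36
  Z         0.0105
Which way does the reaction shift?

Qc = [X₂]²·[T]²·[D₂]³ / ([XY₂]·[J]³·[Z]²) = (0.0113)²·(0.00502)²·(1.09)³ / ((0.00279)·(1.36)³·(0.0105)²) = 0.00539
Qc = 0.00539 > Kc = 0.00161, so the reverse reaction proceeds.

reverse (toward reactants)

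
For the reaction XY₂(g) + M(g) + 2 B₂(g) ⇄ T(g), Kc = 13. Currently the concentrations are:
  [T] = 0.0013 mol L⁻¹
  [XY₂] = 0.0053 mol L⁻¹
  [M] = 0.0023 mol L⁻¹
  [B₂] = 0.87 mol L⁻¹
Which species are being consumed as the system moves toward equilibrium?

Qc = [T] / ([XY₂]·[M]·[B₂]²) = (0.0013) / ((0.0053)·(0.0023)·(0.87)²) = 140
Qc = 140 > Kc = 13: net reverse reaction.

T (products)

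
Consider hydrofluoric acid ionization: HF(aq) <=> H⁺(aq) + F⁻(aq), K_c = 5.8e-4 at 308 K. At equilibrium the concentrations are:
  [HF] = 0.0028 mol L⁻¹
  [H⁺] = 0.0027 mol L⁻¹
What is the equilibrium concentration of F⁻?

At equilibrium, K_c = [H⁺]·[F⁻] / [HF] = 5.8e-4.
(0.0027)·([F⁻]) / (0.0028) = 5.8e-4
[F⁻] = 6.01e-4 = 6.0e-4 mol L⁻¹

[F⁻] = 6.0e-4 mol L⁻¹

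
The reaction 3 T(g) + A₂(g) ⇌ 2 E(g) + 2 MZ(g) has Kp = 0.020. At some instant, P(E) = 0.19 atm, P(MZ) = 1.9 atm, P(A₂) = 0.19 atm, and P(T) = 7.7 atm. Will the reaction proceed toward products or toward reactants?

Qp = P(E)²·P(MZ)² / (P(T)³·P(A₂)) = (0.19)²·(1.9)² / ((7.7)³·(0.19)) = 0.0015
Qp = 0.0015 < Kp = 0.020, so the forward reaction proceeds.

to the right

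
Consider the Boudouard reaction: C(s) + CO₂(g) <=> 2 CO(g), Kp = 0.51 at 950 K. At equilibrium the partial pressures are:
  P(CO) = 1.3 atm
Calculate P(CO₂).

(C is a pure solid — omitted from Kp.)
At equilibrium, Kp = P(CO)² / P(CO₂) = 0.51.
(1.3)² / (P(CO₂)) = 0.51
P(CO₂) = 3.31 = 3.3 atm

P(CO₂) = 3.3 atm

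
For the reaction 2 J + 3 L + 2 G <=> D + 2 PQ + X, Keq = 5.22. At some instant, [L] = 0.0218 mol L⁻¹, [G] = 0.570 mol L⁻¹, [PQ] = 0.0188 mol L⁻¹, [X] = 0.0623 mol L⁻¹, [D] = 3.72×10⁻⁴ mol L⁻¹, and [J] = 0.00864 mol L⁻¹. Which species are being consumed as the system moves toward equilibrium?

Q = [D]·[PQ]²·[X] / ([J]²·[L]³·[G]²) = (3.72×10⁻⁴)·(0.0188)²·(0.0623) / ((0.00864)²·(0.0218)³·(0.570)²) = 32.6
Q = 32.6 > Keq = 5.22: net reverse reaction.

D, PQ, X (products)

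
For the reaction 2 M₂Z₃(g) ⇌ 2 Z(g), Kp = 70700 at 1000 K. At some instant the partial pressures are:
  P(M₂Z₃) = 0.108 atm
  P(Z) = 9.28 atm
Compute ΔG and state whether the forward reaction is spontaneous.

ΔG = -18.8 kJ/mol; the forward reaction is spontaneous

Qp = P(Z)² / P(M₂Z₃)² = (9.28)² / (0.108)² = 7380
ΔG = RT ln(Qp/Kp) = (8.314 J mol⁻¹ K⁻¹)(1000 K) × ln(7380/70700)
   = (8.314 kJ/mol)(-2.260) = -18.8 kJ/mol
ΔG < 0, so the forward reaction is spontaneous (proceeds forward).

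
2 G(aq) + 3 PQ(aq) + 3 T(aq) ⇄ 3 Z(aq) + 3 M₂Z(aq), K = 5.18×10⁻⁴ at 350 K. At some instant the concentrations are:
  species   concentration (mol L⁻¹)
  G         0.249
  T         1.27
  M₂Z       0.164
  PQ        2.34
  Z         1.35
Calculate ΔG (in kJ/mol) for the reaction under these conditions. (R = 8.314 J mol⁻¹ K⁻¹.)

ΔG = 7.44 kJ/mol

Q = [Z]³·[M₂Z]³ / ([G]²·[PQ]³·[T]³) = (1.35)³·(0.164)³ / ((0.249)²·(2.34)³·(1.27)³) = 0.00667
ΔG = RT ln(Q/K) = (8.314 J mol⁻¹ K⁻¹)(350 K) × ln(0.00667/5.18×10⁻⁴)
   = (2.910 kJ/mol)(2.555) = 7.44 kJ/mol
ΔG > 0, so the forward reaction is non-spontaneous (proceeds in reverse).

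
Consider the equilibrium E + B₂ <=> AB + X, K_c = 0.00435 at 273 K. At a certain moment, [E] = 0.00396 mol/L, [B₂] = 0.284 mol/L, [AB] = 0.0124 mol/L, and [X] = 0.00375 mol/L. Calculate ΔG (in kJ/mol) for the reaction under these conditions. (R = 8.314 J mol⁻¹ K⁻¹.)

ΔG = 5.11 kJ/mol

Q_c = [AB]·[X] / ([E]·[B₂]) = (0.0124)·(0.00375) / ((0.00396)·(0.284)) = 0.0413
ΔG = RT ln(Q_c/K_c) = (8.314 J mol⁻¹ K⁻¹)(273 K) × ln(0.0413/0.00435)
   = (2.270 kJ/mol)(2.251) = 5.11 kJ/mol
ΔG > 0, so the forward reaction is non-spontaneous (proceeds in reverse).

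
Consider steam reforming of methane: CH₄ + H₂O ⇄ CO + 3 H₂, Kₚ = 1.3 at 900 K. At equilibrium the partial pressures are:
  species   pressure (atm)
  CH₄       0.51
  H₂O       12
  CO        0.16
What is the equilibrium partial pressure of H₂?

At equilibrium, Kₚ = P(CO)·P(H₂)³ / (P(CH₄)·P(H₂O)) = 1.3.
(0.16)·(P(H₂))³ / ((0.51)·(12)) = 1.3
P(H₂)³ = 49.7 ⇒ P(H₂) = 3.7 atm

P(H₂) = 3.7 atm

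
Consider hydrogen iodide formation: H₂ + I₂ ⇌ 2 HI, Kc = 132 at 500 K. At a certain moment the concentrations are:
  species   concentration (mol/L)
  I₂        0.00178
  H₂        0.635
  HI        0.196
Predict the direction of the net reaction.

in the forward direction

Qc = [HI]² / ([H₂]·[I₂]) = (0.196)² / ((0.635)·(0.00178)) = 34.0
Qc = 34.0 < Kc = 132, so the forward reaction proceeds.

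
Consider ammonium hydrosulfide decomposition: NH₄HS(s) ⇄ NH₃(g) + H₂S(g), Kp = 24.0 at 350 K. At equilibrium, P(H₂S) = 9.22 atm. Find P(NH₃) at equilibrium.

(NH₄HS is a pure solid — omitted from Kp.)
At equilibrium, Kp = P(NH₃)·P(H₂S) = 24.0.
(P(NH₃))·(9.22) = 24.0
P(NH₃) = 2.60 atm

P(NH₃) = 2.60 atm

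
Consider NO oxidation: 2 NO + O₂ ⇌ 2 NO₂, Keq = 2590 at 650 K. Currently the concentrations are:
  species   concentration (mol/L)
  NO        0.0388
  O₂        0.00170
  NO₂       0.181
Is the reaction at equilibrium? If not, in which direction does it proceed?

Q = [NO₂]² / ([NO]²·[O₂]) = (0.181)² / ((0.0388)²·(0.00170)) = 12800
Q = 12800 > Keq = 2590, so the reverse reaction proceeds.

to the left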